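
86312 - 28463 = 57849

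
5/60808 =5/60808 = 0.00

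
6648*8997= 59812056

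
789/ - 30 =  - 27 + 7/10  =  - 26.30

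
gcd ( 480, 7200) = 480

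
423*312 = 131976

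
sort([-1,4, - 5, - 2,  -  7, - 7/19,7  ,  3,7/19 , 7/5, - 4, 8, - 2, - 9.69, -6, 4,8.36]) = [ - 9.69 ,  -  7, - 6, - 5,- 4,  -  2, - 2, - 1 , - 7/19,7/19 , 7/5, 3,4,4,7, 8 , 8.36]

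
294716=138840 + 155876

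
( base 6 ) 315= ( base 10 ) 119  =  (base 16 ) 77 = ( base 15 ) 7e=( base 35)3e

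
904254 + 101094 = 1005348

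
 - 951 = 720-1671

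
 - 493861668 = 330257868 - 824119536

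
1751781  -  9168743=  - 7416962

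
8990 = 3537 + 5453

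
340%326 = 14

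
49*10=490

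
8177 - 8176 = 1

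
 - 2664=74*(-36) 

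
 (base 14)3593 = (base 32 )93t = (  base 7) 36143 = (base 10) 9341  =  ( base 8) 22175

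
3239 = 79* 41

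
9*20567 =185103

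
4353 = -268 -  - 4621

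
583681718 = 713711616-130029898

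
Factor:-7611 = -3^1*43^1*59^1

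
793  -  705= 88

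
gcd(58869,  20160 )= 9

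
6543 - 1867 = 4676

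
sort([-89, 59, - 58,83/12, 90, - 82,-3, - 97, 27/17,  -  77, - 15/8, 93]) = [ - 97, -89, - 82, - 77, - 58,-3, - 15/8 , 27/17,83/12 , 59,  90, 93 ] 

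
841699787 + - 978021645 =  - 136321858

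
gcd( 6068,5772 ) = 148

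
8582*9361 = 80336102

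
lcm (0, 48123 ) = 0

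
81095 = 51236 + 29859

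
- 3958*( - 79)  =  312682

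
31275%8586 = 5517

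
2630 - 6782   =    -  4152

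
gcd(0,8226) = 8226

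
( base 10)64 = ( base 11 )59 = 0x40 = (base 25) 2E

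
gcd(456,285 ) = 57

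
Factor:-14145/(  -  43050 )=23/70 =2^(  -  1)*5^ ( - 1 )*7^( - 1 )*23^1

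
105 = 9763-9658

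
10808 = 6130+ 4678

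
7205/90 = 1441/18 = 80.06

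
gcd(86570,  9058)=2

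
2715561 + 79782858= 82498419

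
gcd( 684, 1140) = 228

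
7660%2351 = 607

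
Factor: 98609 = 7^1 * 14087^1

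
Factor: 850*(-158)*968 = -130002400 = - 2^5*5^2*11^2*17^1*79^1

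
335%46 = 13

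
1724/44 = 431/11 = 39.18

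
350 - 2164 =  - 1814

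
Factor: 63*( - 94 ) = -5922=-2^1*3^2 *7^1*47^1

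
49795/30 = 1659+ 5/6 =1659.83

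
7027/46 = 7027/46  =  152.76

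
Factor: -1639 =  - 11^1 * 149^1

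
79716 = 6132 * 13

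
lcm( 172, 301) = 1204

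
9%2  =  1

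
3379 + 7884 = 11263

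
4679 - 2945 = 1734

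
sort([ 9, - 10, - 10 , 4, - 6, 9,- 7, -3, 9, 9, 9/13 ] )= [-10,-10, - 7, - 6, - 3,9/13, 4, 9,9, 9, 9]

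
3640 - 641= 2999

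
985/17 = 57 + 16/17=57.94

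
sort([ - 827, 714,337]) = [ - 827,337, 714 ]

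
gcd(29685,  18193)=1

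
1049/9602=1049/9602 = 0.11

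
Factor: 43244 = 2^2*19^1 * 569^1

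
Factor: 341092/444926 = 2^1*317^1*827^( - 1)= 634/827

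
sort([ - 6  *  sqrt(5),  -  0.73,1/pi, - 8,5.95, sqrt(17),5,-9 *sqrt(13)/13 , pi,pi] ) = [-6*sqrt(5), - 8,  -  9*sqrt(13)/13, - 0.73, 1/pi , pi, pi, sqrt(  17) , 5,5.95] 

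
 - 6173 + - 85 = - 6258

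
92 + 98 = 190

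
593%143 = 21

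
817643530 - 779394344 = 38249186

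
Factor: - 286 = - 2^1*11^1*13^1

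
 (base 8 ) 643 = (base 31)DG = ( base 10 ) 419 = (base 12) 2AB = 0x1A3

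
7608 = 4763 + 2845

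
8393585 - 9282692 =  - 889107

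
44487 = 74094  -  29607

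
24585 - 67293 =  - 42708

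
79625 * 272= 21658000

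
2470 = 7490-5020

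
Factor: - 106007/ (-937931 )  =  11^1*23^1 * 271^(  -  1)*419^1* 3461^( - 1)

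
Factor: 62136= 2^3 *3^2 * 863^1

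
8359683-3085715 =5273968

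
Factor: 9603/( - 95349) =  - 3201/31783 = - 3^1*11^1*37^( - 1 )*97^1*859^( - 1 )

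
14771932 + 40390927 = 55162859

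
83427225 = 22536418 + 60890807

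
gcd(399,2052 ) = 57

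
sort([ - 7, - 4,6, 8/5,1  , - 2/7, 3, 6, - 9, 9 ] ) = [-9, - 7,- 4, -2/7  ,  1,8/5, 3, 6, 6,9]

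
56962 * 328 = 18683536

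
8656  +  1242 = 9898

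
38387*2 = 76774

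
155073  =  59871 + 95202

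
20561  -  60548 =  -  39987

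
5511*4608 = 25394688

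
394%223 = 171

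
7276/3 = 2425 + 1/3 =2425.33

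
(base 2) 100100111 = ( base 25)BK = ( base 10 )295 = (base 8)447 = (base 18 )G7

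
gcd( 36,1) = 1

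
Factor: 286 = 2^1*11^1*13^1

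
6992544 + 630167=7622711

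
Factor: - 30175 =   -  5^2*17^1 * 71^1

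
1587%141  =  36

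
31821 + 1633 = 33454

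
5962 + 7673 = 13635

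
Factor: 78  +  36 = 2^1* 3^1*19^1 = 114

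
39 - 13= 26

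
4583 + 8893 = 13476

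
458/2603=458/2603=0.18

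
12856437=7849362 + 5007075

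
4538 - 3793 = 745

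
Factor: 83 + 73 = 156 = 2^2*3^1*13^1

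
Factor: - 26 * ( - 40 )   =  1040 = 2^4*5^1 *13^1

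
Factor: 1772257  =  89^1*19913^1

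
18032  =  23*784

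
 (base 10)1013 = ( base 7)2645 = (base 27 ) 1ae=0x3f5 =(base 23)1l1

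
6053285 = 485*12481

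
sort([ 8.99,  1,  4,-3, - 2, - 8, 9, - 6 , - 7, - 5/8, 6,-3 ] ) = [ - 8,-7,-6, - 3, - 3,-2, - 5/8,1, 4 , 6 , 8.99,  9] 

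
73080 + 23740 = 96820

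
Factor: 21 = 3^1*7^1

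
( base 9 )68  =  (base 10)62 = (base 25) 2C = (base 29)24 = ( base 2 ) 111110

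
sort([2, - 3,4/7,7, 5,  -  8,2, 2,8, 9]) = [ - 8, - 3 , 4/7,2, 2, 2,5, 7, 8, 9] 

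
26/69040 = 13/34520 = 0.00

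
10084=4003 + 6081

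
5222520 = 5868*890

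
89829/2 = 89829/2  =  44914.50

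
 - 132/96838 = - 1 + 48353/48419 = - 0.00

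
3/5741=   3/5741=0.00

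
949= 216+733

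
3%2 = 1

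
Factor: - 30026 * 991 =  - 29755766 = - 2^1 * 991^1 * 15013^1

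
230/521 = 230/521 = 0.44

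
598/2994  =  299/1497 = 0.20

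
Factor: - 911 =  - 911^1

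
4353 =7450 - 3097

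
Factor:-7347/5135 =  -93/65 = - 3^1*5^(-1 )*13^( - 1 )*31^1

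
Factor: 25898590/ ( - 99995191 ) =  - 2^1*5^1*23^(-1 )* 2589859^1*4347617^(  -  1 ) 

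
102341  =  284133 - 181792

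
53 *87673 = 4646669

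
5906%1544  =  1274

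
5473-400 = 5073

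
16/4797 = 16/4797 = 0.00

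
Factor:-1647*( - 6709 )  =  3^3*61^1*6709^1  =  11049723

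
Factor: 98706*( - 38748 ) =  - 2^3*3^2*3229^1 * 16451^1 = - 3824660088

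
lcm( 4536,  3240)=22680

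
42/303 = 14/101 = 0.14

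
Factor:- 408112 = -2^4*23^1* 1109^1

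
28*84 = 2352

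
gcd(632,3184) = 8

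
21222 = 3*7074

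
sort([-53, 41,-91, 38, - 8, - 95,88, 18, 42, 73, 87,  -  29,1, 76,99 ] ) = [ - 95, - 91,-53, - 29, - 8,1,18,38,41, 42, 73, 76,87, 88, 99 ] 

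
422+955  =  1377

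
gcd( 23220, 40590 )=90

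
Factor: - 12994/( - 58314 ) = 3^( - 1)*73^1 * 89^1*9719^(  -  1) = 6497/29157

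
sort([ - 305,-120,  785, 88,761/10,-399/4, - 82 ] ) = [ - 305, - 120,-399/4, - 82,761/10,88,785 ]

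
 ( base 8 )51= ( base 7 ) 56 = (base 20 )21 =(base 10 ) 41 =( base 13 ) 32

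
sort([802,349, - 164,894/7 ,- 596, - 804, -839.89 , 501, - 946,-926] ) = [- 946,  -  926,-839.89,  -  804, - 596,-164,894/7,349,501,802]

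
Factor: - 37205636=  - 2^2*13^1*59^1 * 67^1*181^1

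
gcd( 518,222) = 74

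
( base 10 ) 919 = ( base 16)397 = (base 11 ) 766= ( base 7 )2452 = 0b1110010111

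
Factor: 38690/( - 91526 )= - 19345/45763 = - 5^1*53^1 * 73^1 * 45763^(-1)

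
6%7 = 6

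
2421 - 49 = 2372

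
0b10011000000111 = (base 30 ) AOF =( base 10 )9735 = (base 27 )d9f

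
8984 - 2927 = 6057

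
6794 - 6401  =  393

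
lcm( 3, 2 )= 6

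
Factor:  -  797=  -  797^1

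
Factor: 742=2^1*7^1*53^1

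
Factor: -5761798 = -2^1*7^1*411557^1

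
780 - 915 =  - 135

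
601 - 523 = 78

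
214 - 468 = -254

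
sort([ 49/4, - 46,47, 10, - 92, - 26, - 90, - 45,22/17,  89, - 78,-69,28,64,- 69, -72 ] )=[ - 92, - 90, - 78,-72, - 69, -69 , -46, -45, - 26,22/17, 10, 49/4, 28,47 , 64 , 89] 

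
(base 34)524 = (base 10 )5852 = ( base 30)6f2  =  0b1011011011100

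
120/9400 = 3/235  =  0.01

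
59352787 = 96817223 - 37464436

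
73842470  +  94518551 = 168361021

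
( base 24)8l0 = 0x13f8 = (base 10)5112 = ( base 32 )4vo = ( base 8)11770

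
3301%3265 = 36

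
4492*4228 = 18992176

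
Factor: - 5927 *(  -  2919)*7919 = 137005930047 = 3^1*7^1* 139^1*5927^1*7919^1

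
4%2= 0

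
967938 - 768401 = 199537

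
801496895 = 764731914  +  36764981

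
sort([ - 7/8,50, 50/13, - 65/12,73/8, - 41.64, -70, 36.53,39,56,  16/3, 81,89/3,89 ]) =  [-70, - 41.64 ,-65/12,-7/8,50/13, 16/3,  73/8,89/3,36.53, 39,50,56,81,89] 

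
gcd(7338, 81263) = 1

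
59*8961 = 528699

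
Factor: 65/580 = 13/116 = 2^ ( - 2 ) *13^1*29^( - 1) 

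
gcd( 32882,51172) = 2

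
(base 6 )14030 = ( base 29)2h3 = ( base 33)200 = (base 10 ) 2178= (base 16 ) 882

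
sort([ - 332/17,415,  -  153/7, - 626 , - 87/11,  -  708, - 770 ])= [ - 770, - 708, - 626, - 153/7, - 332/17, - 87/11,415]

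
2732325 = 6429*425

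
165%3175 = 165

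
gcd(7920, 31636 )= 44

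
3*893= 2679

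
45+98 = 143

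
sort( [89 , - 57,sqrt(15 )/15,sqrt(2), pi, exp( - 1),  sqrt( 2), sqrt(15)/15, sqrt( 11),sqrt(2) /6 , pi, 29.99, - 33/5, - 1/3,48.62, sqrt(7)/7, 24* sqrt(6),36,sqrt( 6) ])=[ - 57, - 33/5,  -  1/3 , sqrt(2 ) /6,sqrt(15)/15, sqrt( 15)/15, exp( - 1), sqrt(7 ) /7,sqrt(2), sqrt( 2), sqrt(6),  pi,pi, sqrt ( 11 ), 29.99,36, 48.62,24 * sqrt ( 6 ), 89]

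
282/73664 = 141/36832 = 0.00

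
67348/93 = 67348/93 = 724.17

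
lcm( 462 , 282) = 21714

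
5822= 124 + 5698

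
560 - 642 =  -82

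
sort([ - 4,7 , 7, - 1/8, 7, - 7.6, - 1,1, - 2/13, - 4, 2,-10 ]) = [  -  10,  -  7.6,-4,-4, -1,-2/13, - 1/8,1,2,7,7,7 ] 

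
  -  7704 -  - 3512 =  - 4192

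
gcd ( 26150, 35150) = 50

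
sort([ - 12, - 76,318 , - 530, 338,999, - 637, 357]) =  [ - 637, - 530, - 76, - 12,318,338,  357,999]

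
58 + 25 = 83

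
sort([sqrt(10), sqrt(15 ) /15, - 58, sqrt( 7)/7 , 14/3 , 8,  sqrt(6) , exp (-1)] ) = [ - 58 , sqrt(15)/15,exp(  -  1 ) , sqrt(  7 )/7,sqrt( 6),sqrt( 10),  14/3,8]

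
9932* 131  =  1301092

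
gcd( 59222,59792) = 2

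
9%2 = 1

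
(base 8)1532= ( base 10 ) 858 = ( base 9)1153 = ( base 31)RL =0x35a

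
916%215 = 56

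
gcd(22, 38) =2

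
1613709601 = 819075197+794634404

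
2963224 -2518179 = 445045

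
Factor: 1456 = 2^4 * 7^1*13^1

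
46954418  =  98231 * 478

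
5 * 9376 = 46880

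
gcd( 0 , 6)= 6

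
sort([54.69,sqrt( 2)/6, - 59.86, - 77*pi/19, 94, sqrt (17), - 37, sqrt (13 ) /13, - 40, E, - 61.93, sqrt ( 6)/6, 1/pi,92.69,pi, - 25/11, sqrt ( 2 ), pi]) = [-61.93, - 59.86, - 40  ,  -  37, - 77*pi/19, - 25/11, sqrt( 2) /6, sqrt( 13 ) /13,1/pi, sqrt(6) /6,  sqrt(2),E,pi, pi, sqrt( 17), 54.69, 92.69, 94]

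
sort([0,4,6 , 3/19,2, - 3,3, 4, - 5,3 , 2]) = [-5,-3 , 0, 3/19,2,2,3, 3, 4,4, 6]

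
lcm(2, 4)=4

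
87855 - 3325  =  84530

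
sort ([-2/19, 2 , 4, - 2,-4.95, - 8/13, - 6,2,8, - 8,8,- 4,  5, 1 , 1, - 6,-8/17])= [ - 8, - 6, - 6,-4.95,- 4,-2, -8/13,-8/17, - 2/19, 1, 1, 2, 2, 4, 5, 8, 8 ]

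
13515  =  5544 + 7971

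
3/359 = 3/359 = 0.01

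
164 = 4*41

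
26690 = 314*85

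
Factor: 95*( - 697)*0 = 0^1 = 0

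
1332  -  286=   1046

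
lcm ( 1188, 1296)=14256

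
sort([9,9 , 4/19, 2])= [ 4/19, 2, 9, 9 ]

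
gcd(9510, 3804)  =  1902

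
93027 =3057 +89970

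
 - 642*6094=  -3912348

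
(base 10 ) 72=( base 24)30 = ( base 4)1020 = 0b1001000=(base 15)4C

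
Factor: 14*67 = 938 = 2^1*7^1*67^1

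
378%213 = 165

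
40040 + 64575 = 104615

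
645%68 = 33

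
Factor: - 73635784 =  - 2^3 * 61^1*150893^1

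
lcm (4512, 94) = 4512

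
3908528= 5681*688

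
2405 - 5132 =  -  2727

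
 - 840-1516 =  - 2356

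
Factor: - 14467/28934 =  - 2^( - 1)=   - 1/2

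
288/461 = 288/461  =  0.62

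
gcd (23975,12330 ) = 685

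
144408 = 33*4376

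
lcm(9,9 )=9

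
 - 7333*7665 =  - 56207445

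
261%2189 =261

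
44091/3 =14697 = 14697.00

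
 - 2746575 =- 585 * 4695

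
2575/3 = 2575/3 = 858.33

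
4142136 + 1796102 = 5938238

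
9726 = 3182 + 6544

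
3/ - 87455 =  - 3/87455 = -  0.00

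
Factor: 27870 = 2^1*3^1*5^1*929^1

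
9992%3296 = 104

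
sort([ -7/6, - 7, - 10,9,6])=[ - 10, - 7, - 7/6,6,9 ] 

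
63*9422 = 593586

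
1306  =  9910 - 8604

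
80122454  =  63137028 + 16985426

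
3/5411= 3/5411 = 0.00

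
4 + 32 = 36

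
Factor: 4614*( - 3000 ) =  - 2^4*3^2*5^3*  769^1 = -13842000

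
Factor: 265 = 5^1*53^1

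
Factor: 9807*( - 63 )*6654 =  -4111114014 = - 2^1*3^4*7^2*467^1*1109^1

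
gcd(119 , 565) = 1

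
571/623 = 571/623=0.92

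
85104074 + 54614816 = 139718890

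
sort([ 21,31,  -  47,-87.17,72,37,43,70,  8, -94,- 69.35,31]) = [-94,  -  87.17, - 69.35, - 47,  8, 21,31, 31,37 , 43,70,72 ]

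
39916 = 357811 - 317895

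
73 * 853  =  62269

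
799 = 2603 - 1804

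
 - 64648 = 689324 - 753972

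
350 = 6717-6367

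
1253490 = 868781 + 384709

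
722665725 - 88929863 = 633735862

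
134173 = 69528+64645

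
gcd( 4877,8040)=1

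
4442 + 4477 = 8919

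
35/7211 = 35/7211 = 0.00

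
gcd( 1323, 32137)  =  7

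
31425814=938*33503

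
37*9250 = 342250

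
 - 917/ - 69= 917/69 = 13.29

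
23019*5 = 115095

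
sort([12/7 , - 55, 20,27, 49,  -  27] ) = [ - 55,-27, 12/7,20,27,49]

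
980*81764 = 80128720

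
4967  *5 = 24835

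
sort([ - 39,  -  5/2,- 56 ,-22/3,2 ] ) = [ - 56, - 39, - 22/3, - 5/2, 2]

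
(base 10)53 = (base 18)2H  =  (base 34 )1J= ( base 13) 41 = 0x35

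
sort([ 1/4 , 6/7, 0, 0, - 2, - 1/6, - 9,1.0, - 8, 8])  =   [ - 9, - 8, - 2,-1/6, 0, 0, 1/4, 6/7, 1.0 , 8] 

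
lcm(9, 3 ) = 9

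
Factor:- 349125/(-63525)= 665/121 = 5^1*7^1*11^(  -  2 ) * 19^1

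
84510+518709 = 603219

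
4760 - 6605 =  - 1845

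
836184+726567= 1562751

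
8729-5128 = 3601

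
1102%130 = 62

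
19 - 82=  - 63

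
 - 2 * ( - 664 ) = 1328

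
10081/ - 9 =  -1121 + 8/9 = - 1120.11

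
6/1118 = 3/559 = 0.01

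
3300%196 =164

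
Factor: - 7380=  - 2^2*3^2*5^1*41^1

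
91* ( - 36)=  - 3276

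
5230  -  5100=130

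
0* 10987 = 0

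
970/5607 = 970/5607=0.17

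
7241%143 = 91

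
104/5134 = 52/2567 = 0.02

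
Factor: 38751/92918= 2^( - 1 ) * 3^1*7^( -1)*6637^(  -  1 )*12917^1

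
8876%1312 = 1004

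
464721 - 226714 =238007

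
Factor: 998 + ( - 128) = 870  =  2^1*3^1 * 5^1 * 29^1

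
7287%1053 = 969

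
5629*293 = 1649297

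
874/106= 437/53 = 8.25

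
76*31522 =2395672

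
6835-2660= 4175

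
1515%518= 479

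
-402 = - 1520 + 1118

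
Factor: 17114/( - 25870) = -43/65 = -5^ ( - 1)*13^(-1)*43^1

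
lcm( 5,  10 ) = 10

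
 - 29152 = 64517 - 93669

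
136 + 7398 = 7534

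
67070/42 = 33535/21=   1596.90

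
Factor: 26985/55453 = 3^1 * 5^1*7^1 * 23^( - 1)*257^1 * 2411^( - 1)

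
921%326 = 269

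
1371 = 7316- 5945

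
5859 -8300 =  - 2441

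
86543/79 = 86543/79 = 1095.48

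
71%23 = 2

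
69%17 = 1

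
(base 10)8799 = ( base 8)21137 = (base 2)10001001011111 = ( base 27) c1o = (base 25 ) E1O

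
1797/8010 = 599/2670 = 0.22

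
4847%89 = 41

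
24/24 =1 = 1.00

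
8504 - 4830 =3674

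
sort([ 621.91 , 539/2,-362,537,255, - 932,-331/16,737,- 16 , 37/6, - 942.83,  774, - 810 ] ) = [ - 942.83 ,-932, - 810 , - 362, - 331/16, - 16,  37/6,255 , 539/2,  537, 621.91,  737 , 774 ]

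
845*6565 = 5547425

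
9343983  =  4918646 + 4425337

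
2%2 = 0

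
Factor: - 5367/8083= -3^1 * 59^(- 1)*137^ (-1 )*  1789^1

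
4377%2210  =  2167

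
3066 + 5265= 8331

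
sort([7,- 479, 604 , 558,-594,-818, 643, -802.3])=[  -  818, - 802.3, - 594, - 479, 7,558,604, 643]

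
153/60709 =153/60709 = 0.00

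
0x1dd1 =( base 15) 23DD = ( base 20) J1D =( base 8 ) 16721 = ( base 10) 7633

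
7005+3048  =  10053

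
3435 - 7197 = - 3762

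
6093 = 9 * 677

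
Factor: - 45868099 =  - 47^1*97^1*10061^1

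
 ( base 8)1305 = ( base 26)117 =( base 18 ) 237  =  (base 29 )od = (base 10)709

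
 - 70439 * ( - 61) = 4296779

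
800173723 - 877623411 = - 77449688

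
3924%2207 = 1717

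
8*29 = 232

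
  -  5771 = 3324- 9095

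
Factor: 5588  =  2^2*11^1*127^1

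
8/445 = 8/445 = 0.02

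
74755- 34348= 40407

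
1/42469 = 1/42469 = 0.00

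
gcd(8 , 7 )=1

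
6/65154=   1/10859 = 0.00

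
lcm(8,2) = 8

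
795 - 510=285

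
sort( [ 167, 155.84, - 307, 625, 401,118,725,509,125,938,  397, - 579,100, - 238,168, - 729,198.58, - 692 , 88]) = [  -  729, - 692, - 579, - 307, - 238,88, 100, 118,125,155.84,167,  168,198.58,397 , 401,509,625,725,938]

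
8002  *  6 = 48012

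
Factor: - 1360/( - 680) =2^1 = 2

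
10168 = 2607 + 7561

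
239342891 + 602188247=841531138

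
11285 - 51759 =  - 40474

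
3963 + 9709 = 13672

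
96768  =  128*756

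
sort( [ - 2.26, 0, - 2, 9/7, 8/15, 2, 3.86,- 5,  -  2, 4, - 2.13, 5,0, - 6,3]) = [ - 6, - 5, - 2.26, - 2.13, - 2,-2, 0,0, 8/15, 9/7, 2,3, 3.86, 4, 5]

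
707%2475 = 707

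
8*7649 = 61192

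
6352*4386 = 27859872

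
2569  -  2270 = 299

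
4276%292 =188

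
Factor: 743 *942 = 699906 = 2^1 * 3^1 * 157^1*743^1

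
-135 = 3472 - 3607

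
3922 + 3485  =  7407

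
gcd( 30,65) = 5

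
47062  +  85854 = 132916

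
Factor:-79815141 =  -3^2*7^1*59^1*109^1*197^1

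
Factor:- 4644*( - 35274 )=163812456= 2^3*3^4*43^1*5879^1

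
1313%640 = 33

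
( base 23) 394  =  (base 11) 1395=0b11100000110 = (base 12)105A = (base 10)1798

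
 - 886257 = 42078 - 928335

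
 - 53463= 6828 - 60291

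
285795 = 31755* 9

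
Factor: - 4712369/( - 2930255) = 5^( - 1)*73^1*64553^1 * 586051^ ( - 1 )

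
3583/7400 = 3583/7400=0.48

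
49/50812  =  49/50812 = 0.00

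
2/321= 2/321 = 0.01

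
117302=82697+34605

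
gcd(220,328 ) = 4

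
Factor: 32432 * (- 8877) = - 2^4 * 3^1 * 11^1*269^1 * 2027^1 =-287898864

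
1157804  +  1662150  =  2819954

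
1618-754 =864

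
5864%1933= 65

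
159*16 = 2544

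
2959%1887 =1072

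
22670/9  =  22670/9 = 2518.89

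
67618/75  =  67618/75 = 901.57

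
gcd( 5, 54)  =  1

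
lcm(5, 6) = 30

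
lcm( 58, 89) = 5162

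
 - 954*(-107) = 102078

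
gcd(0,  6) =6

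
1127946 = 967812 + 160134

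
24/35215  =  24/35215  =  0.00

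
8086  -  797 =7289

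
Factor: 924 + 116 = 2^4*5^1*13^1= 1040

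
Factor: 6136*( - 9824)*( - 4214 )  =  254020189696 = 2^9 * 7^2 *13^1*43^1*59^1*307^1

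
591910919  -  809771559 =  - 217860640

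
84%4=0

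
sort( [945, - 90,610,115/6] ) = [ - 90,115/6,610,945]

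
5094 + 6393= 11487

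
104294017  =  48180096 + 56113921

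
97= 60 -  - 37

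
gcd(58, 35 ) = 1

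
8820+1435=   10255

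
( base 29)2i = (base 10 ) 76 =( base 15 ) 51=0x4C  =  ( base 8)114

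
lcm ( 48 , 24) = 48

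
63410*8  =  507280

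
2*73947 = 147894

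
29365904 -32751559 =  - 3385655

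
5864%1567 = 1163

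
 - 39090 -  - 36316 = - 2774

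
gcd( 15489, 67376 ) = 1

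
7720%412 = 304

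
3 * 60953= 182859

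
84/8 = 21/2 = 10.50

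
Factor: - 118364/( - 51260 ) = 5^( - 1 ) * 11^( - 1)*127^1 = 127/55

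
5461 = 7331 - 1870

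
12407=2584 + 9823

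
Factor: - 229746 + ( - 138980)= - 2^1* 263^1*701^1  =  - 368726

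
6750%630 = 450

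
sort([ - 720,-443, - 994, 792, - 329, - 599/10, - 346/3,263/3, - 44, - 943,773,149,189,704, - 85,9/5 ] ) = [ - 994, - 943 , -720, - 443,- 329 , - 346/3  , - 85, - 599/10, - 44, 9/5, 263/3,149,189, 704,773,792 ] 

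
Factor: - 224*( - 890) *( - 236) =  - 47048960=- 2^8* 5^1*7^1* 59^1*89^1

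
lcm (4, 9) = 36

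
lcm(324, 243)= 972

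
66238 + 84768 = 151006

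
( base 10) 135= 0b10000111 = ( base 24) 5F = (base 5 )1020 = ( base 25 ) 5a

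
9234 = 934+8300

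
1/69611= 1/69611 = 0.00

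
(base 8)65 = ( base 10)53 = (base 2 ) 110101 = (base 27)1q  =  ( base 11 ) 49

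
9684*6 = 58104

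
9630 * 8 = 77040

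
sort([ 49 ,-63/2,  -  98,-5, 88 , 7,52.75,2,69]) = [ - 98, - 63/2,-5,2, 7,49,  52.75,69 , 88 ] 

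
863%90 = 53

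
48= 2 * 24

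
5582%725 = 507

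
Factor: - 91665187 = - 91665187^1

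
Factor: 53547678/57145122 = 2974871/3174729 = 3^( - 1 ) * 19^( - 1)*269^1*11059^1 * 55697^( - 1) 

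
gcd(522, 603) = 9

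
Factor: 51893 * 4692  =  2^2*3^1*17^1*23^1*51893^1=243481956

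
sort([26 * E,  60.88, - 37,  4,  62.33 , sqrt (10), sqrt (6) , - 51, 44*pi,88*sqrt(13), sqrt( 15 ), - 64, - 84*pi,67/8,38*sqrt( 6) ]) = [- 84*pi, - 64, - 51, - 37, sqrt(6),sqrt( 10 ),sqrt(15),4,  67/8,  60.88, 62.33, 26*E,38*sqrt( 6),44*pi, 88*sqrt( 13 )]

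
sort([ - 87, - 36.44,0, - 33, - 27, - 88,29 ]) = [ - 88 , - 87, - 36.44,-33, - 27, 0,  29]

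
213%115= 98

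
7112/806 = 3556/403 =8.82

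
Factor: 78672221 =467^1*168463^1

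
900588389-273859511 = 626728878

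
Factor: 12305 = 5^1*23^1*107^1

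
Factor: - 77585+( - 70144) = -3^1*23^1 * 2141^1 = - 147729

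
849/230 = 849/230 = 3.69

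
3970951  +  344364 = 4315315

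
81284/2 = 40642 = 40642.00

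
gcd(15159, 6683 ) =163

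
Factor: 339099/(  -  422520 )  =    -  2^( - 3 )*5^(-1)*7^( - 1)*  17^1*61^1*109^1* 503^(-1)  =  - 113033/140840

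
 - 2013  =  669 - 2682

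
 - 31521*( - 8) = 252168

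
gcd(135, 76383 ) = 27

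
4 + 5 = 9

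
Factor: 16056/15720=3^1 * 5^ ( - 1)*131^(- 1 )*223^1 = 669/655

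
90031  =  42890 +47141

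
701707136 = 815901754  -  114194618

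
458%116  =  110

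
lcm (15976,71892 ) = 143784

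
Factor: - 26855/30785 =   -  41/47 = - 41^1* 47^( - 1) 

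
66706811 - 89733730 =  - 23026919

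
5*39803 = 199015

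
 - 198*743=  - 147114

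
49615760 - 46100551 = 3515209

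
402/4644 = 67/774= 0.09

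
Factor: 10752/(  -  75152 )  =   - 2^5*3^1*11^( - 1)*  61^(-1) = - 96/671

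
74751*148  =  11063148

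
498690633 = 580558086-81867453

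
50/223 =50/223 = 0.22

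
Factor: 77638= 2^1*11^1*3529^1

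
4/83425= 4/83425 = 0.00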